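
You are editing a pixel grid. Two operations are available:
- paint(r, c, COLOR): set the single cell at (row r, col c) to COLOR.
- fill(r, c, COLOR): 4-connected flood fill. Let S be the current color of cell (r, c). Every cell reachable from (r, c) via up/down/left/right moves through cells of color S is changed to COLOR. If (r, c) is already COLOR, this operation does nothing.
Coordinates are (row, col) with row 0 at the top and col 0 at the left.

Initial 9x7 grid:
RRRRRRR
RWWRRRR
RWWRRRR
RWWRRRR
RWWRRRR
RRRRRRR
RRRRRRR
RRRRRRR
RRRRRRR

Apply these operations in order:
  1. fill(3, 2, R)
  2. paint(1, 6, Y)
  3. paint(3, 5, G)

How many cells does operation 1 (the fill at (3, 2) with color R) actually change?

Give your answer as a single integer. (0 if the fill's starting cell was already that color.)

After op 1 fill(3,2,R) [8 cells changed]:
RRRRRRR
RRRRRRR
RRRRRRR
RRRRRRR
RRRRRRR
RRRRRRR
RRRRRRR
RRRRRRR
RRRRRRR

Answer: 8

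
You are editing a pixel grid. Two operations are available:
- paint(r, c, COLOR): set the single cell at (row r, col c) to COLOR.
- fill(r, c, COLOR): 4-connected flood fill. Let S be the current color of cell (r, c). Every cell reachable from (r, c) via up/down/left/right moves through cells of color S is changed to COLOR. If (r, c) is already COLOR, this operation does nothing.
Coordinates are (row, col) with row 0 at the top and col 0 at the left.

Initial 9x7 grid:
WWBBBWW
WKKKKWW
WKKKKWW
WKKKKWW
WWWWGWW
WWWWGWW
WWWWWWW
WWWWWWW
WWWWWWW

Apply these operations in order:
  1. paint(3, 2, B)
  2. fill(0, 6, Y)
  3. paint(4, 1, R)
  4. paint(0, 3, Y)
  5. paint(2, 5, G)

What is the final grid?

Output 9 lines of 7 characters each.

After op 1 paint(3,2,B):
WWBBBWW
WKKKKWW
WKKKKWW
WKBKKWW
WWWWGWW
WWWWGWW
WWWWWWW
WWWWWWW
WWWWWWW
After op 2 fill(0,6,Y) [46 cells changed]:
YYBBBYY
YKKKKYY
YKKKKYY
YKBKKYY
YYYYGYY
YYYYGYY
YYYYYYY
YYYYYYY
YYYYYYY
After op 3 paint(4,1,R):
YYBBBYY
YKKKKYY
YKKKKYY
YKBKKYY
YRYYGYY
YYYYGYY
YYYYYYY
YYYYYYY
YYYYYYY
After op 4 paint(0,3,Y):
YYBYBYY
YKKKKYY
YKKKKYY
YKBKKYY
YRYYGYY
YYYYGYY
YYYYYYY
YYYYYYY
YYYYYYY
After op 5 paint(2,5,G):
YYBYBYY
YKKKKYY
YKKKKGY
YKBKKYY
YRYYGYY
YYYYGYY
YYYYYYY
YYYYYYY
YYYYYYY

Answer: YYBYBYY
YKKKKYY
YKKKKGY
YKBKKYY
YRYYGYY
YYYYGYY
YYYYYYY
YYYYYYY
YYYYYYY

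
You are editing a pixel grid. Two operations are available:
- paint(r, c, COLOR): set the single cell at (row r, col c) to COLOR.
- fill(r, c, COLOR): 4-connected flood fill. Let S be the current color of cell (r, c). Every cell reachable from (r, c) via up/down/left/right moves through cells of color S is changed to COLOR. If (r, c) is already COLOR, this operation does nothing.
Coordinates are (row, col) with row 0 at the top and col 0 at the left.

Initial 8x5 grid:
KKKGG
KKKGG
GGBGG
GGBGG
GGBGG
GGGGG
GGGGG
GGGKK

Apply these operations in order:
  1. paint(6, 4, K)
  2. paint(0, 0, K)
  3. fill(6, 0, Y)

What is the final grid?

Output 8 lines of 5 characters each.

Answer: KKKYY
KKKYY
YYBYY
YYBYY
YYBYY
YYYYY
YYYYK
YYYKK

Derivation:
After op 1 paint(6,4,K):
KKKGG
KKKGG
GGBGG
GGBGG
GGBGG
GGGGG
GGGGK
GGGKK
After op 2 paint(0,0,K):
KKKGG
KKKGG
GGBGG
GGBGG
GGBGG
GGGGG
GGGGK
GGGKK
After op 3 fill(6,0,Y) [28 cells changed]:
KKKYY
KKKYY
YYBYY
YYBYY
YYBYY
YYYYY
YYYYK
YYYKK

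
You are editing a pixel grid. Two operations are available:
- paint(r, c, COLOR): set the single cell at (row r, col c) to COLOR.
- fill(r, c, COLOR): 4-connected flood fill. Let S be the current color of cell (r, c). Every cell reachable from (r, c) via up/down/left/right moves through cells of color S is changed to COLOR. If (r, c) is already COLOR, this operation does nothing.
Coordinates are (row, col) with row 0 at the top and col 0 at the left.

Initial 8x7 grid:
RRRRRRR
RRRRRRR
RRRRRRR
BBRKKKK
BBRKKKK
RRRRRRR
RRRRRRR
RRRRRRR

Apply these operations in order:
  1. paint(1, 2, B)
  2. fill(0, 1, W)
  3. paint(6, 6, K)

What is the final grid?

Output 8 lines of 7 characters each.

Answer: WWWWWWW
WWBWWWW
WWWWWWW
BBWKKKK
BBWKKKK
WWWWWWW
WWWWWWK
WWWWWWW

Derivation:
After op 1 paint(1,2,B):
RRRRRRR
RRBRRRR
RRRRRRR
BBRKKKK
BBRKKKK
RRRRRRR
RRRRRRR
RRRRRRR
After op 2 fill(0,1,W) [43 cells changed]:
WWWWWWW
WWBWWWW
WWWWWWW
BBWKKKK
BBWKKKK
WWWWWWW
WWWWWWW
WWWWWWW
After op 3 paint(6,6,K):
WWWWWWW
WWBWWWW
WWWWWWW
BBWKKKK
BBWKKKK
WWWWWWW
WWWWWWK
WWWWWWW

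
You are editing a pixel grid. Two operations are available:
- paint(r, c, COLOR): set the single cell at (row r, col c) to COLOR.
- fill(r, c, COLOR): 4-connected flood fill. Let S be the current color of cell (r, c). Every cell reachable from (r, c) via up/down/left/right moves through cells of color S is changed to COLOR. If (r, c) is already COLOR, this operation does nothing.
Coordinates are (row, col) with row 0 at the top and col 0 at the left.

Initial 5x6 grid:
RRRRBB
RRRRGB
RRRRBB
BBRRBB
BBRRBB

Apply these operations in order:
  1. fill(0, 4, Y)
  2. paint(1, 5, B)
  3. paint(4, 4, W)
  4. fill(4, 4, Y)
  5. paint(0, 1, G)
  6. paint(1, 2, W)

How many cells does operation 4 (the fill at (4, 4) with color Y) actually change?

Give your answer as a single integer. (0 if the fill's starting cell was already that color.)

Answer: 1

Derivation:
After op 1 fill(0,4,Y) [9 cells changed]:
RRRRYY
RRRRGY
RRRRYY
BBRRYY
BBRRYY
After op 2 paint(1,5,B):
RRRRYY
RRRRGB
RRRRYY
BBRRYY
BBRRYY
After op 3 paint(4,4,W):
RRRRYY
RRRRGB
RRRRYY
BBRRYY
BBRRWY
After op 4 fill(4,4,Y) [1 cells changed]:
RRRRYY
RRRRGB
RRRRYY
BBRRYY
BBRRYY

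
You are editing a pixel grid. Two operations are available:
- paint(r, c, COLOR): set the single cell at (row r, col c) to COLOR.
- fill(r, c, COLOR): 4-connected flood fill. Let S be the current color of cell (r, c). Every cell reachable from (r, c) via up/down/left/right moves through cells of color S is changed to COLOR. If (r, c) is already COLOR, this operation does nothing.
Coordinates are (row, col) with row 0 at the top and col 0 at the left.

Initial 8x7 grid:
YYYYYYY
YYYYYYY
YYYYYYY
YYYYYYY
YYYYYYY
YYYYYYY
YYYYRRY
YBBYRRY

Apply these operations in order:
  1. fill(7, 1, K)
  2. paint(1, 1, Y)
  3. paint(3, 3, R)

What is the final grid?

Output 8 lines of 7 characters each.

Answer: YYYYYYY
YYYYYYY
YYYYYYY
YYYRYYY
YYYYYYY
YYYYYYY
YYYYRRY
YKKYRRY

Derivation:
After op 1 fill(7,1,K) [2 cells changed]:
YYYYYYY
YYYYYYY
YYYYYYY
YYYYYYY
YYYYYYY
YYYYYYY
YYYYRRY
YKKYRRY
After op 2 paint(1,1,Y):
YYYYYYY
YYYYYYY
YYYYYYY
YYYYYYY
YYYYYYY
YYYYYYY
YYYYRRY
YKKYRRY
After op 3 paint(3,3,R):
YYYYYYY
YYYYYYY
YYYYYYY
YYYRYYY
YYYYYYY
YYYYYYY
YYYYRRY
YKKYRRY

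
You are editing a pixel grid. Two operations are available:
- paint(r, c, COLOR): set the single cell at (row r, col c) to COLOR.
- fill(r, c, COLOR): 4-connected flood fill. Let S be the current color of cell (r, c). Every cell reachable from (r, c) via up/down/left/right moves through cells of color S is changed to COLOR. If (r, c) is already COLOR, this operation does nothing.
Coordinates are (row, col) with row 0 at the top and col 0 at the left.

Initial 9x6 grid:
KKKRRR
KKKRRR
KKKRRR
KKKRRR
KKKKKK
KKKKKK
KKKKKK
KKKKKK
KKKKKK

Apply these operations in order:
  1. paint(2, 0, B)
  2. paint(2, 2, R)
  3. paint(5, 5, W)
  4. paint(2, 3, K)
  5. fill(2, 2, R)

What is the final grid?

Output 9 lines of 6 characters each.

After op 1 paint(2,0,B):
KKKRRR
KKKRRR
BKKRRR
KKKRRR
KKKKKK
KKKKKK
KKKKKK
KKKKKK
KKKKKK
After op 2 paint(2,2,R):
KKKRRR
KKKRRR
BKRRRR
KKKRRR
KKKKKK
KKKKKK
KKKKKK
KKKKKK
KKKKKK
After op 3 paint(5,5,W):
KKKRRR
KKKRRR
BKRRRR
KKKRRR
KKKKKK
KKKKKW
KKKKKK
KKKKKK
KKKKKK
After op 4 paint(2,3,K):
KKKRRR
KKKRRR
BKRKRR
KKKRRR
KKKKKK
KKKKKW
KKKKKK
KKKKKK
KKKKKK
After op 5 fill(2,2,R) [0 cells changed]:
KKKRRR
KKKRRR
BKRKRR
KKKRRR
KKKKKK
KKKKKW
KKKKKK
KKKKKK
KKKKKK

Answer: KKKRRR
KKKRRR
BKRKRR
KKKRRR
KKKKKK
KKKKKW
KKKKKK
KKKKKK
KKKKKK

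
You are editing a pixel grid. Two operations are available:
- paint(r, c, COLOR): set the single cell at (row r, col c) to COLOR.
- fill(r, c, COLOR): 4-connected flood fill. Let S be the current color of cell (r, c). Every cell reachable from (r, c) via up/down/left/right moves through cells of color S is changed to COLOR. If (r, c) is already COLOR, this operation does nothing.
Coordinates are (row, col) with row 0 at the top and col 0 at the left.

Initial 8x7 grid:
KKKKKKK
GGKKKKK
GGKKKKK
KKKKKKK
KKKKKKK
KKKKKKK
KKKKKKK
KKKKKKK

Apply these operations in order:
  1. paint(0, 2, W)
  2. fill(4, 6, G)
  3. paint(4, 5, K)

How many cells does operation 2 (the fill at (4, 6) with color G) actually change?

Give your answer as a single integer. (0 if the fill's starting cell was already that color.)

After op 1 paint(0,2,W):
KKWKKKK
GGKKKKK
GGKKKKK
KKKKKKK
KKKKKKK
KKKKKKK
KKKKKKK
KKKKKKK
After op 2 fill(4,6,G) [49 cells changed]:
KKWGGGG
GGGGGGG
GGGGGGG
GGGGGGG
GGGGGGG
GGGGGGG
GGGGGGG
GGGGGGG

Answer: 49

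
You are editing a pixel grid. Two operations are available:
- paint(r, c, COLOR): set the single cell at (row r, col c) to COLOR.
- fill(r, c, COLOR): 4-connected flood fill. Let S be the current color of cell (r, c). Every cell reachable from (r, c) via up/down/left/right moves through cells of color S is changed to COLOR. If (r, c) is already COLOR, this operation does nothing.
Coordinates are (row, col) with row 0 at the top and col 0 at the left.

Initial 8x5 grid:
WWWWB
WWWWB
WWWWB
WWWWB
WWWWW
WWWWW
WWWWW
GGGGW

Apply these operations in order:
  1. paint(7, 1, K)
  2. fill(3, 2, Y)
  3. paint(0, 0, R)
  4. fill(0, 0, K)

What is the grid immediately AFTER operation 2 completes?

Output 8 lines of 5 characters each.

After op 1 paint(7,1,K):
WWWWB
WWWWB
WWWWB
WWWWB
WWWWW
WWWWW
WWWWW
GKGGW
After op 2 fill(3,2,Y) [32 cells changed]:
YYYYB
YYYYB
YYYYB
YYYYB
YYYYY
YYYYY
YYYYY
GKGGY

Answer: YYYYB
YYYYB
YYYYB
YYYYB
YYYYY
YYYYY
YYYYY
GKGGY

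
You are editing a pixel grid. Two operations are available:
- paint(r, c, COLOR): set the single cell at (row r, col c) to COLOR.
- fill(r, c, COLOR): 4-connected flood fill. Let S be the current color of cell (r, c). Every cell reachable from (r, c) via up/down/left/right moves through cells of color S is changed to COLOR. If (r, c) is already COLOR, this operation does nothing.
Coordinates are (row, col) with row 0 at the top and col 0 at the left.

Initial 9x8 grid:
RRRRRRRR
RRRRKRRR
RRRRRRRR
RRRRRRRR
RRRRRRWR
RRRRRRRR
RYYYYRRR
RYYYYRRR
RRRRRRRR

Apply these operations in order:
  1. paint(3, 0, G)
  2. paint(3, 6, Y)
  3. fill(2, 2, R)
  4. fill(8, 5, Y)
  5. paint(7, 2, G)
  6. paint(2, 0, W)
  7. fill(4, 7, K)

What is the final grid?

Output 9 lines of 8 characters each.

After op 1 paint(3,0,G):
RRRRRRRR
RRRRKRRR
RRRRRRRR
GRRRRRRR
RRRRRRWR
RRRRRRRR
RYYYYRRR
RYYYYRRR
RRRRRRRR
After op 2 paint(3,6,Y):
RRRRRRRR
RRRRKRRR
RRRRRRRR
GRRRRRYR
RRRRRRWR
RRRRRRRR
RYYYYRRR
RYYYYRRR
RRRRRRRR
After op 3 fill(2,2,R) [0 cells changed]:
RRRRRRRR
RRRRKRRR
RRRRRRRR
GRRRRRYR
RRRRRRWR
RRRRRRRR
RYYYYRRR
RYYYYRRR
RRRRRRRR
After op 4 fill(8,5,Y) [60 cells changed]:
YYYYYYYY
YYYYKYYY
YYYYYYYY
GYYYYYYY
YYYYYYWY
YYYYYYYY
YYYYYYYY
YYYYYYYY
YYYYYYYY
After op 5 paint(7,2,G):
YYYYYYYY
YYYYKYYY
YYYYYYYY
GYYYYYYY
YYYYYYWY
YYYYYYYY
YYYYYYYY
YYGYYYYY
YYYYYYYY
After op 6 paint(2,0,W):
YYYYYYYY
YYYYKYYY
WYYYYYYY
GYYYYYYY
YYYYYYWY
YYYYYYYY
YYYYYYYY
YYGYYYYY
YYYYYYYY
After op 7 fill(4,7,K) [67 cells changed]:
KKKKKKKK
KKKKKKKK
WKKKKKKK
GKKKKKKK
KKKKKKWK
KKKKKKKK
KKKKKKKK
KKGKKKKK
KKKKKKKK

Answer: KKKKKKKK
KKKKKKKK
WKKKKKKK
GKKKKKKK
KKKKKKWK
KKKKKKKK
KKKKKKKK
KKGKKKKK
KKKKKKKK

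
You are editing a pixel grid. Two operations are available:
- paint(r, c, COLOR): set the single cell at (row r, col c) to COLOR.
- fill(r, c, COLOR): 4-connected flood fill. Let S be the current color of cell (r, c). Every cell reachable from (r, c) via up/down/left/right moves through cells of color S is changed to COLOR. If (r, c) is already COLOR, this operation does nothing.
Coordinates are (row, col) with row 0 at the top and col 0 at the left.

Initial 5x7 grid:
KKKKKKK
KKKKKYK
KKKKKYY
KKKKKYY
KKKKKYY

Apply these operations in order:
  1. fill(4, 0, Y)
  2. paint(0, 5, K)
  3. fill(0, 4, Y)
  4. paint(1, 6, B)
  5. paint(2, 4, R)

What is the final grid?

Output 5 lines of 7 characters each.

Answer: YYYYYKY
YYYYYYB
YYYYRYY
YYYYYYY
YYYYYYY

Derivation:
After op 1 fill(4,0,Y) [28 cells changed]:
YYYYYYY
YYYYYYY
YYYYYYY
YYYYYYY
YYYYYYY
After op 2 paint(0,5,K):
YYYYYKY
YYYYYYY
YYYYYYY
YYYYYYY
YYYYYYY
After op 3 fill(0,4,Y) [0 cells changed]:
YYYYYKY
YYYYYYY
YYYYYYY
YYYYYYY
YYYYYYY
After op 4 paint(1,6,B):
YYYYYKY
YYYYYYB
YYYYYYY
YYYYYYY
YYYYYYY
After op 5 paint(2,4,R):
YYYYYKY
YYYYYYB
YYYYRYY
YYYYYYY
YYYYYYY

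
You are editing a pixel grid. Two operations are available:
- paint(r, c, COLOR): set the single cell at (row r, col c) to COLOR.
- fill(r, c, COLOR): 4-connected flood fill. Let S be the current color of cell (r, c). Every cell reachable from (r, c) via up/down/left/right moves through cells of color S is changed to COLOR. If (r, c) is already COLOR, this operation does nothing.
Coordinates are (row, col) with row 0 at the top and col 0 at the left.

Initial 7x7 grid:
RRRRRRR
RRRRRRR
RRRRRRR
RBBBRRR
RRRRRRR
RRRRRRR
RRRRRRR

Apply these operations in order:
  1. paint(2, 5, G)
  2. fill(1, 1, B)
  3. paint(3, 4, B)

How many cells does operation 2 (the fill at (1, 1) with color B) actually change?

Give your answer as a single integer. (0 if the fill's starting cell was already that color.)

After op 1 paint(2,5,G):
RRRRRRR
RRRRRRR
RRRRRGR
RBBBRRR
RRRRRRR
RRRRRRR
RRRRRRR
After op 2 fill(1,1,B) [45 cells changed]:
BBBBBBB
BBBBBBB
BBBBBGB
BBBBBBB
BBBBBBB
BBBBBBB
BBBBBBB

Answer: 45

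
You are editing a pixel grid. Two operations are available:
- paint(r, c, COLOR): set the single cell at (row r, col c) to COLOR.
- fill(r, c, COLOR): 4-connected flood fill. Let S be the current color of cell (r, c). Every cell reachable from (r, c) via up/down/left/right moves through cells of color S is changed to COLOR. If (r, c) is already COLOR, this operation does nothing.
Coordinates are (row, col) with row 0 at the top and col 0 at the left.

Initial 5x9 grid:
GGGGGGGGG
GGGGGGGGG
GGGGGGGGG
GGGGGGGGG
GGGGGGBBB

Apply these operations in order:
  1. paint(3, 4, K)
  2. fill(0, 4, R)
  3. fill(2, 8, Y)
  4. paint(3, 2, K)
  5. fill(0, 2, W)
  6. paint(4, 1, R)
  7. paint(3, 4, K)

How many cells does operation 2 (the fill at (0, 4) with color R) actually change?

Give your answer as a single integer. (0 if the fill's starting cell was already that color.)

After op 1 paint(3,4,K):
GGGGGGGGG
GGGGGGGGG
GGGGGGGGG
GGGGKGGGG
GGGGGGBBB
After op 2 fill(0,4,R) [41 cells changed]:
RRRRRRRRR
RRRRRRRRR
RRRRRRRRR
RRRRKRRRR
RRRRRRBBB

Answer: 41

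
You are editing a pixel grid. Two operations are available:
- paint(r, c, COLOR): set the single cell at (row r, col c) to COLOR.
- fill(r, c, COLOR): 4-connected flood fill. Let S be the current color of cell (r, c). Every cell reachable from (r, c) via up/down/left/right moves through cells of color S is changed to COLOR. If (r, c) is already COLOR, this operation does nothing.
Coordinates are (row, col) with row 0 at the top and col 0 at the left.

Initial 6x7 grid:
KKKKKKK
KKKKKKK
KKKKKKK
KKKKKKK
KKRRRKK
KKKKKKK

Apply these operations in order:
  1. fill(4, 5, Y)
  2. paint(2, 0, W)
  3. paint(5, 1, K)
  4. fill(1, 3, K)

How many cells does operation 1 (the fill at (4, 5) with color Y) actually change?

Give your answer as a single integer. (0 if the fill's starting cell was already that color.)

After op 1 fill(4,5,Y) [39 cells changed]:
YYYYYYY
YYYYYYY
YYYYYYY
YYYYYYY
YYRRRYY
YYYYYYY

Answer: 39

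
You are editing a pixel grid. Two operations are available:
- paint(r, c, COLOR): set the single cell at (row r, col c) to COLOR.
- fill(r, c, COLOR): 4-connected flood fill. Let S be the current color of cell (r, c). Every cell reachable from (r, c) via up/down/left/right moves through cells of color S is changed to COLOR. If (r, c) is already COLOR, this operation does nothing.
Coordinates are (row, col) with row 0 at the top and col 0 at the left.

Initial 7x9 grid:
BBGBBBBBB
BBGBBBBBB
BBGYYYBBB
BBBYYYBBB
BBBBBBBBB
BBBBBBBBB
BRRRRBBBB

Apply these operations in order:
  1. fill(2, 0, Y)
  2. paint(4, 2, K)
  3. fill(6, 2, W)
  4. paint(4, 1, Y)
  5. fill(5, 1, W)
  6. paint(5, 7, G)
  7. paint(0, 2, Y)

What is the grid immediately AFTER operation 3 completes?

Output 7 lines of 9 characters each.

After op 1 fill(2,0,Y) [50 cells changed]:
YYGYYYYYY
YYGYYYYYY
YYGYYYYYY
YYYYYYYYY
YYYYYYYYY
YYYYYYYYY
YRRRRYYYY
After op 2 paint(4,2,K):
YYGYYYYYY
YYGYYYYYY
YYGYYYYYY
YYYYYYYYY
YYKYYYYYY
YYYYYYYYY
YRRRRYYYY
After op 3 fill(6,2,W) [4 cells changed]:
YYGYYYYYY
YYGYYYYYY
YYGYYYYYY
YYYYYYYYY
YYKYYYYYY
YYYYYYYYY
YWWWWYYYY

Answer: YYGYYYYYY
YYGYYYYYY
YYGYYYYYY
YYYYYYYYY
YYKYYYYYY
YYYYYYYYY
YWWWWYYYY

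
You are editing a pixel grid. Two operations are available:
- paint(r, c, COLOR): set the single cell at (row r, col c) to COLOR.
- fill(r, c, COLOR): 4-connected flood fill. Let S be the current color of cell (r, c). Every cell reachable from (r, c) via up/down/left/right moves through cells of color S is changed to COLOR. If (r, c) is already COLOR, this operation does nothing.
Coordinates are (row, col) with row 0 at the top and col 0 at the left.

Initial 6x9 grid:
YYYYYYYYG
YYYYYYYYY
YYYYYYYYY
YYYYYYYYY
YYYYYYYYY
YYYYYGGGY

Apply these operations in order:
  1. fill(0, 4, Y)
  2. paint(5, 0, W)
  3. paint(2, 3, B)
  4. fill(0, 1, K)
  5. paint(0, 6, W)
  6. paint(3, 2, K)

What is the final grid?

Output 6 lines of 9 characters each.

Answer: KKKKKKWKG
KKKKKKKKK
KKKBKKKKK
KKKKKKKKK
KKKKKKKKK
WKKKKGGGK

Derivation:
After op 1 fill(0,4,Y) [0 cells changed]:
YYYYYYYYG
YYYYYYYYY
YYYYYYYYY
YYYYYYYYY
YYYYYYYYY
YYYYYGGGY
After op 2 paint(5,0,W):
YYYYYYYYG
YYYYYYYYY
YYYYYYYYY
YYYYYYYYY
YYYYYYYYY
WYYYYGGGY
After op 3 paint(2,3,B):
YYYYYYYYG
YYYYYYYYY
YYYBYYYYY
YYYYYYYYY
YYYYYYYYY
WYYYYGGGY
After op 4 fill(0,1,K) [48 cells changed]:
KKKKKKKKG
KKKKKKKKK
KKKBKKKKK
KKKKKKKKK
KKKKKKKKK
WKKKKGGGK
After op 5 paint(0,6,W):
KKKKKKWKG
KKKKKKKKK
KKKBKKKKK
KKKKKKKKK
KKKKKKKKK
WKKKKGGGK
After op 6 paint(3,2,K):
KKKKKKWKG
KKKKKKKKK
KKKBKKKKK
KKKKKKKKK
KKKKKKKKK
WKKKKGGGK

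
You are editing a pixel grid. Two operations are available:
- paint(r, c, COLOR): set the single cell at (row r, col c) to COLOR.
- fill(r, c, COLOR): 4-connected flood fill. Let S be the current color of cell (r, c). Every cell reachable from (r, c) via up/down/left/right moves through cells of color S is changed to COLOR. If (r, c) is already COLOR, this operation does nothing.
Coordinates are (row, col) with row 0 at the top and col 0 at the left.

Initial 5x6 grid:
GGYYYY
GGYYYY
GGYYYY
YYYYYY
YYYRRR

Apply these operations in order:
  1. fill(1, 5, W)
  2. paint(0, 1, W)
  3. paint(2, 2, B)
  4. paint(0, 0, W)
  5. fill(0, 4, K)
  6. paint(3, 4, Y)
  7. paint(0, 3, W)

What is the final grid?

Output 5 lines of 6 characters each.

After op 1 fill(1,5,W) [21 cells changed]:
GGWWWW
GGWWWW
GGWWWW
WWWWWW
WWWRRR
After op 2 paint(0,1,W):
GWWWWW
GGWWWW
GGWWWW
WWWWWW
WWWRRR
After op 3 paint(2,2,B):
GWWWWW
GGWWWW
GGBWWW
WWWWWW
WWWRRR
After op 4 paint(0,0,W):
WWWWWW
GGWWWW
GGBWWW
WWWWWW
WWWRRR
After op 5 fill(0,4,K) [22 cells changed]:
KKKKKK
GGKKKK
GGBKKK
KKKKKK
KKKRRR
After op 6 paint(3,4,Y):
KKKKKK
GGKKKK
GGBKKK
KKKKYK
KKKRRR
After op 7 paint(0,3,W):
KKKWKK
GGKKKK
GGBKKK
KKKKYK
KKKRRR

Answer: KKKWKK
GGKKKK
GGBKKK
KKKKYK
KKKRRR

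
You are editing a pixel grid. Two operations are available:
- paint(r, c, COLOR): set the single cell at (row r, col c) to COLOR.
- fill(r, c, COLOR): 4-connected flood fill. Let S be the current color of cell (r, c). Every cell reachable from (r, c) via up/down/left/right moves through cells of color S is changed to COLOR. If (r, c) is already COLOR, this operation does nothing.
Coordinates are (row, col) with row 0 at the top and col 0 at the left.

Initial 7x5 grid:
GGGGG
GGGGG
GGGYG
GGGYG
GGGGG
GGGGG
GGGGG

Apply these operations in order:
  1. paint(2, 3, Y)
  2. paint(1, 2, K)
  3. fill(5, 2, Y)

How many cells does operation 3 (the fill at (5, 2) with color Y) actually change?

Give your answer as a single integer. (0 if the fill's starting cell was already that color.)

Answer: 32

Derivation:
After op 1 paint(2,3,Y):
GGGGG
GGGGG
GGGYG
GGGYG
GGGGG
GGGGG
GGGGG
After op 2 paint(1,2,K):
GGGGG
GGKGG
GGGYG
GGGYG
GGGGG
GGGGG
GGGGG
After op 3 fill(5,2,Y) [32 cells changed]:
YYYYY
YYKYY
YYYYY
YYYYY
YYYYY
YYYYY
YYYYY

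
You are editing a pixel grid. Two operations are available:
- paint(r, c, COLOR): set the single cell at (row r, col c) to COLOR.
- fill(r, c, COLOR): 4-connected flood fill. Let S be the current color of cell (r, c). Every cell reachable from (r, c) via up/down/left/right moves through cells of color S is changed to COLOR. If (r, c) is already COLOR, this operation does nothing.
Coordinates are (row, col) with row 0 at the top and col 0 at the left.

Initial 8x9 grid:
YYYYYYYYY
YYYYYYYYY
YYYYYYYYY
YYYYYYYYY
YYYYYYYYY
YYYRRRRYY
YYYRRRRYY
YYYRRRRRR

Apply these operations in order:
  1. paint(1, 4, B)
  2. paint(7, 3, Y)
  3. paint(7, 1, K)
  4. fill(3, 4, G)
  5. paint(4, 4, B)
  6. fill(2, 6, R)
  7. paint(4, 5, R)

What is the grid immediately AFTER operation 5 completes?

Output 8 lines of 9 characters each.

After op 1 paint(1,4,B):
YYYYYYYYY
YYYYBYYYY
YYYYYYYYY
YYYYYYYYY
YYYYYYYYY
YYYRRRRYY
YYYRRRRYY
YYYRRRRRR
After op 2 paint(7,3,Y):
YYYYYYYYY
YYYYBYYYY
YYYYYYYYY
YYYYYYYYY
YYYYYYYYY
YYYRRRRYY
YYYRRRRYY
YYYYRRRRR
After op 3 paint(7,1,K):
YYYYYYYYY
YYYYBYYYY
YYYYYYYYY
YYYYYYYYY
YYYYYYYYY
YYYRRRRYY
YYYRRRRYY
YKYYRRRRR
After op 4 fill(3,4,G) [57 cells changed]:
GGGGGGGGG
GGGGBGGGG
GGGGGGGGG
GGGGGGGGG
GGGGGGGGG
GGGRRRRGG
GGGRRRRGG
GKGGRRRRR
After op 5 paint(4,4,B):
GGGGGGGGG
GGGGBGGGG
GGGGGGGGG
GGGGGGGGG
GGGGBGGGG
GGGRRRRGG
GGGRRRRGG
GKGGRRRRR

Answer: GGGGGGGGG
GGGGBGGGG
GGGGGGGGG
GGGGGGGGG
GGGGBGGGG
GGGRRRRGG
GGGRRRRGG
GKGGRRRRR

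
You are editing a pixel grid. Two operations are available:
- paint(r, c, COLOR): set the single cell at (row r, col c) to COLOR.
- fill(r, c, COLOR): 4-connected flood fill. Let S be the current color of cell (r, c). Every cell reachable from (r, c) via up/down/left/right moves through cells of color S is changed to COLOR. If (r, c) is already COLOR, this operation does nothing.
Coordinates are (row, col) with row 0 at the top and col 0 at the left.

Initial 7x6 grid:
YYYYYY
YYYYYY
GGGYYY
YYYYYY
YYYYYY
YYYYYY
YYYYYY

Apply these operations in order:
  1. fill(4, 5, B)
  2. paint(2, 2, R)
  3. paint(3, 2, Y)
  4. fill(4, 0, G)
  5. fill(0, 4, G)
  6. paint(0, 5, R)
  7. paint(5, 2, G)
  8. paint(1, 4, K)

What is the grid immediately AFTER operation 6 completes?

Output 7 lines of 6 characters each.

After op 1 fill(4,5,B) [39 cells changed]:
BBBBBB
BBBBBB
GGGBBB
BBBBBB
BBBBBB
BBBBBB
BBBBBB
After op 2 paint(2,2,R):
BBBBBB
BBBBBB
GGRBBB
BBBBBB
BBBBBB
BBBBBB
BBBBBB
After op 3 paint(3,2,Y):
BBBBBB
BBBBBB
GGRBBB
BBYBBB
BBBBBB
BBBBBB
BBBBBB
After op 4 fill(4,0,G) [38 cells changed]:
GGGGGG
GGGGGG
GGRGGG
GGYGGG
GGGGGG
GGGGGG
GGGGGG
After op 5 fill(0,4,G) [0 cells changed]:
GGGGGG
GGGGGG
GGRGGG
GGYGGG
GGGGGG
GGGGGG
GGGGGG
After op 6 paint(0,5,R):
GGGGGR
GGGGGG
GGRGGG
GGYGGG
GGGGGG
GGGGGG
GGGGGG

Answer: GGGGGR
GGGGGG
GGRGGG
GGYGGG
GGGGGG
GGGGGG
GGGGGG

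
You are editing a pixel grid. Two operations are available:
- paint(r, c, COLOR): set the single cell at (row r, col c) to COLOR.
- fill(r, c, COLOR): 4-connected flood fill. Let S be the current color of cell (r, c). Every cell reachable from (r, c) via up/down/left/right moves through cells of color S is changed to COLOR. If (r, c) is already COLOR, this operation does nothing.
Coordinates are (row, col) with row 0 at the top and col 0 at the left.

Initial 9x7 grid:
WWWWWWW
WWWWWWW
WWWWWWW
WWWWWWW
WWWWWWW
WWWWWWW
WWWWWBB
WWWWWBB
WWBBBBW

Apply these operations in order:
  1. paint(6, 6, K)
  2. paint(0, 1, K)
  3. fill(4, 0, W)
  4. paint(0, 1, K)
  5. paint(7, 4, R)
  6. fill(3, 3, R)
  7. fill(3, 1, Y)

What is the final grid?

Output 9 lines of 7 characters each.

After op 1 paint(6,6,K):
WWWWWWW
WWWWWWW
WWWWWWW
WWWWWWW
WWWWWWW
WWWWWWW
WWWWWBK
WWWWWBB
WWBBBBW
After op 2 paint(0,1,K):
WKWWWWW
WWWWWWW
WWWWWWW
WWWWWWW
WWWWWWW
WWWWWWW
WWWWWBK
WWWWWBB
WWBBBBW
After op 3 fill(4,0,W) [0 cells changed]:
WKWWWWW
WWWWWWW
WWWWWWW
WWWWWWW
WWWWWWW
WWWWWWW
WWWWWBK
WWWWWBB
WWBBBBW
After op 4 paint(0,1,K):
WKWWWWW
WWWWWWW
WWWWWWW
WWWWWWW
WWWWWWW
WWWWWWW
WWWWWBK
WWWWWBB
WWBBBBW
After op 5 paint(7,4,R):
WKWWWWW
WWWWWWW
WWWWWWW
WWWWWWW
WWWWWWW
WWWWWWW
WWWWWBK
WWWWRBB
WWBBBBW
After op 6 fill(3,3,R) [52 cells changed]:
RKRRRRR
RRRRRRR
RRRRRRR
RRRRRRR
RRRRRRR
RRRRRRR
RRRRRBK
RRRRRBB
RRBBBBW
After op 7 fill(3,1,Y) [53 cells changed]:
YKYYYYY
YYYYYYY
YYYYYYY
YYYYYYY
YYYYYYY
YYYYYYY
YYYYYBK
YYYYYBB
YYBBBBW

Answer: YKYYYYY
YYYYYYY
YYYYYYY
YYYYYYY
YYYYYYY
YYYYYYY
YYYYYBK
YYYYYBB
YYBBBBW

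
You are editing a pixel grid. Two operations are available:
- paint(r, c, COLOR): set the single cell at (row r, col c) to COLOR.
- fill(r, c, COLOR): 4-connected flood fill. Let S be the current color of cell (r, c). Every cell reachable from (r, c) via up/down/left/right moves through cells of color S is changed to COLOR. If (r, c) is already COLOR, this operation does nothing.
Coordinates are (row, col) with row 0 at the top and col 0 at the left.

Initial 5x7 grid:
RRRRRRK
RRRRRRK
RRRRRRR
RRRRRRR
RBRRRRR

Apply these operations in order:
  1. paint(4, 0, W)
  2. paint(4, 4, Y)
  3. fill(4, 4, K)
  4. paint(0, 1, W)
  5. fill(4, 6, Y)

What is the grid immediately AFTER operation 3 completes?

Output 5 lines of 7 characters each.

Answer: RRRRRRK
RRRRRRK
RRRRRRR
RRRRRRR
WBRRKRR

Derivation:
After op 1 paint(4,0,W):
RRRRRRK
RRRRRRK
RRRRRRR
RRRRRRR
WBRRRRR
After op 2 paint(4,4,Y):
RRRRRRK
RRRRRRK
RRRRRRR
RRRRRRR
WBRRYRR
After op 3 fill(4,4,K) [1 cells changed]:
RRRRRRK
RRRRRRK
RRRRRRR
RRRRRRR
WBRRKRR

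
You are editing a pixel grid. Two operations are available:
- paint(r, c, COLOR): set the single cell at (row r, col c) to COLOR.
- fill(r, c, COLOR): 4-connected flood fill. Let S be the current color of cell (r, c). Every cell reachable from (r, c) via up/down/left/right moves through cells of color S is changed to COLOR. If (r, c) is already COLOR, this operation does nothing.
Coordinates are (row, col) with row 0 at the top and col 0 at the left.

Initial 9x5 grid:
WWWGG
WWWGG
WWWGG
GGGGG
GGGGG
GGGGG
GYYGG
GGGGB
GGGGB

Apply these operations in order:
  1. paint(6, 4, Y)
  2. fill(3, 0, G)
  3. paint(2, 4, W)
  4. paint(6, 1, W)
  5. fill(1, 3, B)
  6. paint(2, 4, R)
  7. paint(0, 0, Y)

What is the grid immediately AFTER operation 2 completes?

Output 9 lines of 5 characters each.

After op 1 paint(6,4,Y):
WWWGG
WWWGG
WWWGG
GGGGG
GGGGG
GGGGG
GYYGY
GGGGB
GGGGB
After op 2 fill(3,0,G) [0 cells changed]:
WWWGG
WWWGG
WWWGG
GGGGG
GGGGG
GGGGG
GYYGY
GGGGB
GGGGB

Answer: WWWGG
WWWGG
WWWGG
GGGGG
GGGGG
GGGGG
GYYGY
GGGGB
GGGGB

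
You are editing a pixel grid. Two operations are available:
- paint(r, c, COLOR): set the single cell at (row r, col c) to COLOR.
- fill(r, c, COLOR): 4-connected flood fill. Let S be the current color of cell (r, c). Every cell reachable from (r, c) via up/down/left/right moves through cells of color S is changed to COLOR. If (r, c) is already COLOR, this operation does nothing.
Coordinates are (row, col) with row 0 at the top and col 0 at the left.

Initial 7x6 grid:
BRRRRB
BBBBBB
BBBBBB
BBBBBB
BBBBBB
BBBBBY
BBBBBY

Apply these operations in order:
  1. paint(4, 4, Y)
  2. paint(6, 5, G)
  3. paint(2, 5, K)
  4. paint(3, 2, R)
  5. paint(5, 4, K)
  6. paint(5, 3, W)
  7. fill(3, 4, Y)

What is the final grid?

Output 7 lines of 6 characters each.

After op 1 paint(4,4,Y):
BRRRRB
BBBBBB
BBBBBB
BBBBBB
BBBBYB
BBBBBY
BBBBBY
After op 2 paint(6,5,G):
BRRRRB
BBBBBB
BBBBBB
BBBBBB
BBBBYB
BBBBBY
BBBBBG
After op 3 paint(2,5,K):
BRRRRB
BBBBBB
BBBBBK
BBBBBB
BBBBYB
BBBBBY
BBBBBG
After op 4 paint(3,2,R):
BRRRRB
BBBBBB
BBBBBK
BBRBBB
BBBBYB
BBBBBY
BBBBBG
After op 5 paint(5,4,K):
BRRRRB
BBBBBB
BBBBBK
BBRBBB
BBBBYB
BBBBKY
BBBBBG
After op 6 paint(5,3,W):
BRRRRB
BBBBBB
BBBBBK
BBRBBB
BBBBYB
BBBWKY
BBBBBG
After op 7 fill(3,4,Y) [31 cells changed]:
YRRRRY
YYYYYY
YYYYYK
YYRYYY
YYYYYY
YYYWKY
YYYYYG

Answer: YRRRRY
YYYYYY
YYYYYK
YYRYYY
YYYYYY
YYYWKY
YYYYYG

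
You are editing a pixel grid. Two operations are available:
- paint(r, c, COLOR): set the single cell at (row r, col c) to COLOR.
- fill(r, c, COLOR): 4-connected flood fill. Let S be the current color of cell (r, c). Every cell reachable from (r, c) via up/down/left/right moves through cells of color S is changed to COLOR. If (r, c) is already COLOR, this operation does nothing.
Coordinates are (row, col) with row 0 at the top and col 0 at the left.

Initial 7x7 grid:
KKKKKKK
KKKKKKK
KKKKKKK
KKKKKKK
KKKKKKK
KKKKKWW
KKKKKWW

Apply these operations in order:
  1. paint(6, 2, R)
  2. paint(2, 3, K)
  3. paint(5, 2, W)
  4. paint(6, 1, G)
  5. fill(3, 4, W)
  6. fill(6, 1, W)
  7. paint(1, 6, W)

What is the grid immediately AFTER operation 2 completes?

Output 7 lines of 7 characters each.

After op 1 paint(6,2,R):
KKKKKKK
KKKKKKK
KKKKKKK
KKKKKKK
KKKKKKK
KKKKKWW
KKRKKWW
After op 2 paint(2,3,K):
KKKKKKK
KKKKKKK
KKKKKKK
KKKKKKK
KKKKKKK
KKKKKWW
KKRKKWW

Answer: KKKKKKK
KKKKKKK
KKKKKKK
KKKKKKK
KKKKKKK
KKKKKWW
KKRKKWW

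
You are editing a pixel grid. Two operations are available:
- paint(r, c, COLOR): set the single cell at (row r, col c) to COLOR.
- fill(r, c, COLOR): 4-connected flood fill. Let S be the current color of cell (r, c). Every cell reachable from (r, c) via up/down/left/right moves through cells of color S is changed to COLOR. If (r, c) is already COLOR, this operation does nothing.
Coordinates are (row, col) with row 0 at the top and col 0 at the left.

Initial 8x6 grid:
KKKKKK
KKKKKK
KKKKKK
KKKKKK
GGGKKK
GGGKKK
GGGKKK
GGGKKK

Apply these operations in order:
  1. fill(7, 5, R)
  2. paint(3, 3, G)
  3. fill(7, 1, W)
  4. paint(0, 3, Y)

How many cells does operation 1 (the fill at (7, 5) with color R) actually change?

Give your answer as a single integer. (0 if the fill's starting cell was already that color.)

Answer: 36

Derivation:
After op 1 fill(7,5,R) [36 cells changed]:
RRRRRR
RRRRRR
RRRRRR
RRRRRR
GGGRRR
GGGRRR
GGGRRR
GGGRRR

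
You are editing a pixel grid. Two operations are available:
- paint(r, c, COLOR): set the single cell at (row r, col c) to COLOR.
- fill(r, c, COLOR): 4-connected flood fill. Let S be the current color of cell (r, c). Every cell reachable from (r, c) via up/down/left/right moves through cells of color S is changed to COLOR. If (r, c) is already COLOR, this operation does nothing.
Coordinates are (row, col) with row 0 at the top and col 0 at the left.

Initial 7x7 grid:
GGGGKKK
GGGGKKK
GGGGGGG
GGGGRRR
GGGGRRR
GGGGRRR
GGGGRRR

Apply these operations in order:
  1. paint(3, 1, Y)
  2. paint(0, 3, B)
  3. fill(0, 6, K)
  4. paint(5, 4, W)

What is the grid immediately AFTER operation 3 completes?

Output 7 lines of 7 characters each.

After op 1 paint(3,1,Y):
GGGGKKK
GGGGKKK
GGGGGGG
GYGGRRR
GGGGRRR
GGGGRRR
GGGGRRR
After op 2 paint(0,3,B):
GGGBKKK
GGGGKKK
GGGGGGG
GYGGRRR
GGGGRRR
GGGGRRR
GGGGRRR
After op 3 fill(0,6,K) [0 cells changed]:
GGGBKKK
GGGGKKK
GGGGGGG
GYGGRRR
GGGGRRR
GGGGRRR
GGGGRRR

Answer: GGGBKKK
GGGGKKK
GGGGGGG
GYGGRRR
GGGGRRR
GGGGRRR
GGGGRRR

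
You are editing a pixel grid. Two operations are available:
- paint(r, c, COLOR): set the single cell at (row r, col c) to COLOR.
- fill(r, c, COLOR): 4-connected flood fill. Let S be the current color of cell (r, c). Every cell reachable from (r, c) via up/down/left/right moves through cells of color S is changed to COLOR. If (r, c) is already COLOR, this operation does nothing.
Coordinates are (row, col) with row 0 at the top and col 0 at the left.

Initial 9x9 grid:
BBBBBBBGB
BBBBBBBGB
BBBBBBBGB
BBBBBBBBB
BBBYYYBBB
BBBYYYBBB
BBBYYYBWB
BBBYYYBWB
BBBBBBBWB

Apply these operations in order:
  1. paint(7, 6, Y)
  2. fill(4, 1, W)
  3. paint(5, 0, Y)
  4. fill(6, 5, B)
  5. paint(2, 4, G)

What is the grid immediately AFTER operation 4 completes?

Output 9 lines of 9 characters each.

After op 1 paint(7,6,Y):
BBBBBBBGB
BBBBBBBGB
BBBBBBBGB
BBBBBBBBB
BBBYYYBBB
BBBYYYBBB
BBBYYYBWB
BBBYYYYWB
BBBBBBBWB
After op 2 fill(4,1,W) [62 cells changed]:
WWWWWWWGW
WWWWWWWGW
WWWWWWWGW
WWWWWWWWW
WWWYYYWWW
WWWYYYWWW
WWWYYYWWW
WWWYYYYWW
WWWWWWWWW
After op 3 paint(5,0,Y):
WWWWWWWGW
WWWWWWWGW
WWWWWWWGW
WWWWWWWWW
WWWYYYWWW
YWWYYYWWW
WWWYYYWWW
WWWYYYYWW
WWWWWWWWW
After op 4 fill(6,5,B) [13 cells changed]:
WWWWWWWGW
WWWWWWWGW
WWWWWWWGW
WWWWWWWWW
WWWBBBWWW
YWWBBBWWW
WWWBBBWWW
WWWBBBBWW
WWWWWWWWW

Answer: WWWWWWWGW
WWWWWWWGW
WWWWWWWGW
WWWWWWWWW
WWWBBBWWW
YWWBBBWWW
WWWBBBWWW
WWWBBBBWW
WWWWWWWWW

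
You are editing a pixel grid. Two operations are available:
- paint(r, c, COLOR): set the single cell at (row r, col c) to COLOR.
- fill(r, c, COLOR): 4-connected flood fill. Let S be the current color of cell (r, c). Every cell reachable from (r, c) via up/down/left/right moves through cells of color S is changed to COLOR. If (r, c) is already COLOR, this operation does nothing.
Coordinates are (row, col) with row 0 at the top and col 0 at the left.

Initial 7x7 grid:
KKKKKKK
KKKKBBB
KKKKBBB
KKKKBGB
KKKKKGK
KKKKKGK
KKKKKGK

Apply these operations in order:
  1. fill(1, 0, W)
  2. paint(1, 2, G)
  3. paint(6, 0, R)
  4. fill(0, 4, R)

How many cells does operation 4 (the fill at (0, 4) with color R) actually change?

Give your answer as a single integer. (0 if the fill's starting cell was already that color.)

After op 1 fill(1,0,W) [34 cells changed]:
WWWWWWW
WWWWBBB
WWWWBBB
WWWWBGB
WWWWWGK
WWWWWGK
WWWWWGK
After op 2 paint(1,2,G):
WWWWWWW
WWGWBBB
WWWWBBB
WWWWBGB
WWWWWGK
WWWWWGK
WWWWWGK
After op 3 paint(6,0,R):
WWWWWWW
WWGWBBB
WWWWBBB
WWWWBGB
WWWWWGK
WWWWWGK
RWWWWGK
After op 4 fill(0,4,R) [32 cells changed]:
RRRRRRR
RRGRBBB
RRRRBBB
RRRRBGB
RRRRRGK
RRRRRGK
RRRRRGK

Answer: 32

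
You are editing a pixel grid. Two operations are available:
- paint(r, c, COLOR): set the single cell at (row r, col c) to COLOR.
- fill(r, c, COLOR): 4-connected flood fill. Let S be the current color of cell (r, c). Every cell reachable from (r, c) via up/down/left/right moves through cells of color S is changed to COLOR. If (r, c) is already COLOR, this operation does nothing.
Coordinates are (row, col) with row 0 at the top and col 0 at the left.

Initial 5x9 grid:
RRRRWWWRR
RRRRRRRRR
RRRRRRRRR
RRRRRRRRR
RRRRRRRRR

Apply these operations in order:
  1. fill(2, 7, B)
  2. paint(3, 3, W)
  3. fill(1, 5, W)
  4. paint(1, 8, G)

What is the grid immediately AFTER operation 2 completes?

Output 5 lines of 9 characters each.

After op 1 fill(2,7,B) [42 cells changed]:
BBBBWWWBB
BBBBBBBBB
BBBBBBBBB
BBBBBBBBB
BBBBBBBBB
After op 2 paint(3,3,W):
BBBBWWWBB
BBBBBBBBB
BBBBBBBBB
BBBWBBBBB
BBBBBBBBB

Answer: BBBBWWWBB
BBBBBBBBB
BBBBBBBBB
BBBWBBBBB
BBBBBBBBB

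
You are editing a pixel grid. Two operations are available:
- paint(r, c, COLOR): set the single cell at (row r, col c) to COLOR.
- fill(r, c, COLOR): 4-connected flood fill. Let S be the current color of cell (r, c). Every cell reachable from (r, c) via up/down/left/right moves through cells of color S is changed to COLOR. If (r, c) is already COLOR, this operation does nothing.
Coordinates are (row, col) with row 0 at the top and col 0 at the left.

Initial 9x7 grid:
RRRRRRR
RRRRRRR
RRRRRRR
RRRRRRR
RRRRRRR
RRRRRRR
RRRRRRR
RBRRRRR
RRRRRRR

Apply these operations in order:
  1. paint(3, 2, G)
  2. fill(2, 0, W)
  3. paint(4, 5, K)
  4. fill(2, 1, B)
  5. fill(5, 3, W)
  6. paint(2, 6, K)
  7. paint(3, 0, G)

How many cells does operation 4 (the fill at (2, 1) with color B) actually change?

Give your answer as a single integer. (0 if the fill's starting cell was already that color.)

After op 1 paint(3,2,G):
RRRRRRR
RRRRRRR
RRRRRRR
RRGRRRR
RRRRRRR
RRRRRRR
RRRRRRR
RBRRRRR
RRRRRRR
After op 2 fill(2,0,W) [61 cells changed]:
WWWWWWW
WWWWWWW
WWWWWWW
WWGWWWW
WWWWWWW
WWWWWWW
WWWWWWW
WBWWWWW
WWWWWWW
After op 3 paint(4,5,K):
WWWWWWW
WWWWWWW
WWWWWWW
WWGWWWW
WWWWWKW
WWWWWWW
WWWWWWW
WBWWWWW
WWWWWWW
After op 4 fill(2,1,B) [60 cells changed]:
BBBBBBB
BBBBBBB
BBBBBBB
BBGBBBB
BBBBBKB
BBBBBBB
BBBBBBB
BBBBBBB
BBBBBBB

Answer: 60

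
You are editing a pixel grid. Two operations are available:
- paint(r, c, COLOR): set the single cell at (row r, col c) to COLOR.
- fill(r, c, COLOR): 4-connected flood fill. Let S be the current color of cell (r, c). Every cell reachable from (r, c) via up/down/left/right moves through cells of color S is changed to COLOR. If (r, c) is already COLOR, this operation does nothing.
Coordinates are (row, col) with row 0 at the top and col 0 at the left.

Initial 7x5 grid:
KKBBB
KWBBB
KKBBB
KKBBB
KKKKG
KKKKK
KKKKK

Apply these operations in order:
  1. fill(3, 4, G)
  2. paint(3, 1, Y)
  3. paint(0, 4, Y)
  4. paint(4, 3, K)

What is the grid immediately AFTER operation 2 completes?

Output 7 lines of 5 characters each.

After op 1 fill(3,4,G) [12 cells changed]:
KKGGG
KWGGG
KKGGG
KKGGG
KKKKG
KKKKK
KKKKK
After op 2 paint(3,1,Y):
KKGGG
KWGGG
KKGGG
KYGGG
KKKKG
KKKKK
KKKKK

Answer: KKGGG
KWGGG
KKGGG
KYGGG
KKKKG
KKKKK
KKKKK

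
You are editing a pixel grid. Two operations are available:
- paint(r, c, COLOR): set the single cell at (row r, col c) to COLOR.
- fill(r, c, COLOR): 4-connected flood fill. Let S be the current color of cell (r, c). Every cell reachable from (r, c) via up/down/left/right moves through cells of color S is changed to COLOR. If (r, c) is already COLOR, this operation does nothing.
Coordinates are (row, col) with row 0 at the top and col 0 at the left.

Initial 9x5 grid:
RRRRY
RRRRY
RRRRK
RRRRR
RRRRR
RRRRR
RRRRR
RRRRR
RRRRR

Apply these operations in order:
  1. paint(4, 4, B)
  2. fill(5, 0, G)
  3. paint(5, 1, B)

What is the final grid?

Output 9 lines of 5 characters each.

Answer: GGGGY
GGGGY
GGGGK
GGGGG
GGGGB
GBGGG
GGGGG
GGGGG
GGGGG

Derivation:
After op 1 paint(4,4,B):
RRRRY
RRRRY
RRRRK
RRRRR
RRRRB
RRRRR
RRRRR
RRRRR
RRRRR
After op 2 fill(5,0,G) [41 cells changed]:
GGGGY
GGGGY
GGGGK
GGGGG
GGGGB
GGGGG
GGGGG
GGGGG
GGGGG
After op 3 paint(5,1,B):
GGGGY
GGGGY
GGGGK
GGGGG
GGGGB
GBGGG
GGGGG
GGGGG
GGGGG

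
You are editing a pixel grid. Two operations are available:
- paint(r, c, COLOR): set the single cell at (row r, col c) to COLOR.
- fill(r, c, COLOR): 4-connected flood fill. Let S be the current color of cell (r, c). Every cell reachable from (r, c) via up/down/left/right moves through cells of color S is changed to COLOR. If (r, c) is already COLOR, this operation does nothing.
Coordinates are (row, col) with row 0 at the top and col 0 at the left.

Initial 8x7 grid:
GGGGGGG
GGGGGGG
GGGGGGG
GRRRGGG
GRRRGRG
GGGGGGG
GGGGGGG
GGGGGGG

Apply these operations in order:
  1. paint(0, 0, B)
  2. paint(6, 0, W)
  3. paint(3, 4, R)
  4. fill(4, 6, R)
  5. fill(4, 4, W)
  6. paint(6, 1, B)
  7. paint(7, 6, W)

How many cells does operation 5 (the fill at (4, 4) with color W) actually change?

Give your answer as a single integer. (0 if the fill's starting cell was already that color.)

After op 1 paint(0,0,B):
BGGGGGG
GGGGGGG
GGGGGGG
GRRRGGG
GRRRGRG
GGGGGGG
GGGGGGG
GGGGGGG
After op 2 paint(6,0,W):
BGGGGGG
GGGGGGG
GGGGGGG
GRRRGGG
GRRRGRG
GGGGGGG
WGGGGGG
GGGGGGG
After op 3 paint(3,4,R):
BGGGGGG
GGGGGGG
GGGGGGG
GRRRRGG
GRRRGRG
GGGGGGG
WGGGGGG
GGGGGGG
After op 4 fill(4,6,R) [46 cells changed]:
BRRRRRR
RRRRRRR
RRRRRRR
RRRRRRR
RRRRRRR
RRRRRRR
WRRRRRR
RRRRRRR
After op 5 fill(4,4,W) [54 cells changed]:
BWWWWWW
WWWWWWW
WWWWWWW
WWWWWWW
WWWWWWW
WWWWWWW
WWWWWWW
WWWWWWW

Answer: 54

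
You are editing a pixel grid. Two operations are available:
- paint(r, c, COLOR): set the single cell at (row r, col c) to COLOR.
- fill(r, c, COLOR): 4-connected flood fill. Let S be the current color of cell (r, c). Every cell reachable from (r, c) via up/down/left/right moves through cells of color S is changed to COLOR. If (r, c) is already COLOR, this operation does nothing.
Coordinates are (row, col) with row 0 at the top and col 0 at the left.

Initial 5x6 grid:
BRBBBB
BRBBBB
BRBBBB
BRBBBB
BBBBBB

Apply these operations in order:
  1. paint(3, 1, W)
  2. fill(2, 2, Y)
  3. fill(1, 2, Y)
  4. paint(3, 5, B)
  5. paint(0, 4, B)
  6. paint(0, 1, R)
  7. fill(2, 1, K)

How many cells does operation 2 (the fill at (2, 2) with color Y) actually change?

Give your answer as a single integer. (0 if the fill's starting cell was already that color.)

After op 1 paint(3,1,W):
BRBBBB
BRBBBB
BRBBBB
BWBBBB
BBBBBB
After op 2 fill(2,2,Y) [26 cells changed]:
YRYYYY
YRYYYY
YRYYYY
YWYYYY
YYYYYY

Answer: 26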